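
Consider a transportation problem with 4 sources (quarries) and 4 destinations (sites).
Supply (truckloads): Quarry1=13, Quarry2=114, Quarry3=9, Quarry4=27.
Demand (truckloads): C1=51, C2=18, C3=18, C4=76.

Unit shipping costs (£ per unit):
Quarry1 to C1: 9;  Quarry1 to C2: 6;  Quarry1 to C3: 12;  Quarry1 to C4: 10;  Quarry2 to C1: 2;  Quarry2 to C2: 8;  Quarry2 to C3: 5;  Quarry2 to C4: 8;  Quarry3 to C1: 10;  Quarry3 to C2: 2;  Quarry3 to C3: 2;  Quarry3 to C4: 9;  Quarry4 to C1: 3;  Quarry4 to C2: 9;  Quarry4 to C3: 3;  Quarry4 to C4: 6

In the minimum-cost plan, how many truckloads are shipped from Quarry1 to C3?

Solving gives:
  Quarry1–C2: 13 × £6 = £78
  Quarry2–C1: 51 × £2 = £102
  Quarry2–C4: 63 × £8 = £504
  Quarry3–C2: 5 × £2 = £10
  Quarry3–C3: 4 × £2 = £8
  Quarry4–C3: 14 × £3 = £42
  Quarry4–C4: 13 × £6 = £78
Total cost = £822.
The route Quarry1→C3 is not used.

0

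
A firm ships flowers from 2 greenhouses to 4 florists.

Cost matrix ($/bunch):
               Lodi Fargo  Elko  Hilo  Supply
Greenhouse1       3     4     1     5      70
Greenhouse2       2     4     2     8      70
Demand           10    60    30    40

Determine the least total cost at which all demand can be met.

An optimal shipping plan:
  Greenhouse1->Elko: 30 × $1 = $30
  Greenhouse1->Hilo: 40 × $5 = $200
  Greenhouse2->Lodi: 10 × $2 = $20
  Greenhouse2->Fargo: 60 × $4 = $240
Total = 30 + 200 + 20 + 240 = $490.
(Supply check: Greenhouse1 ships 70; Greenhouse2 ships 70.)

490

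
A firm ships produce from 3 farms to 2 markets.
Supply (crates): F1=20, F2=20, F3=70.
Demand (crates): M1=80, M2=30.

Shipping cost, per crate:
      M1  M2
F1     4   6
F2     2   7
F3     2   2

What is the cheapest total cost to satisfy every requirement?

Optimal allocation:
  F1->M1: 20 crates
  F2->M1: 20 crates
  F3->M1: 40 crates
  F3->M2: 30 crates
Total cost = 260.

260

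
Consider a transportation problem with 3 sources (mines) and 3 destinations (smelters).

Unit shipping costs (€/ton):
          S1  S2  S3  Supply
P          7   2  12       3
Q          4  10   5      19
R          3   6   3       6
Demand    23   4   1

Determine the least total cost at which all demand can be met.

An optimal shipping plan:
  P->S2: 3 tons
  Q->S1: 19 tons
  R->S1: 4 tons
  R->S2: 1 tons
  R->S3: 1 tons
Total cost = €103.

103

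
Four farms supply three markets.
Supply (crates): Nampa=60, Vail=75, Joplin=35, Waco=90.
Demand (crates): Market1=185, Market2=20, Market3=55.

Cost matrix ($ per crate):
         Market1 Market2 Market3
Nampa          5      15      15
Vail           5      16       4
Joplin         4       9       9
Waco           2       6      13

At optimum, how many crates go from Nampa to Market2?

0

Solving gives:
  Nampa to Market1: 60 × $5 = $300
  Vail to Market1: 20 × $5 = $100
  Vail to Market3: 55 × $4 = $220
  Joplin to Market1: 35 × $4 = $140
  Waco to Market1: 70 × $2 = $140
  Waco to Market2: 20 × $6 = $120
Total cost = $1020.
The route Nampa→Market2 is not used.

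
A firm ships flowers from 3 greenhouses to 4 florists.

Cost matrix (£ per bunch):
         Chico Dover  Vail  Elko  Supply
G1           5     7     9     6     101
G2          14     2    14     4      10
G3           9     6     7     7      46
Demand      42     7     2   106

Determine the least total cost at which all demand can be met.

912

One minimum-cost allocation:
  G1->Chico: 42 × £5 = £210
  G1->Elko: 59 × £6 = £354
  G2->Dover: 7 × £2 = £14
  G2->Elko: 3 × £4 = £12
  G3->Vail: 2 × £7 = £14
  G3->Elko: 44 × £7 = £308
Total = 210 + 354 + 14 + 12 + 14 + 308 = £912.
(Supply check: G1 ships 101; G2 ships 10; G3 ships 46.)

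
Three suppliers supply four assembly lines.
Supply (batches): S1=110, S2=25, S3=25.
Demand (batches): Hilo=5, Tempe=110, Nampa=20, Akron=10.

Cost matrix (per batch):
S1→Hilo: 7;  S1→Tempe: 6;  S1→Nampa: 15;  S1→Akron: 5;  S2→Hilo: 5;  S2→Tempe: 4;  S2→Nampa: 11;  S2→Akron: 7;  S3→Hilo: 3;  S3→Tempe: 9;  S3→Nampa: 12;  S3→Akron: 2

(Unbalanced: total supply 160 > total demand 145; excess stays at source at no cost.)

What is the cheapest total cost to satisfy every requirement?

895

One minimum-cost allocation:
  S1→Tempe: 95 × 6 = 570
  S2→Tempe: 15 × 4 = 60
  S2→Nampa: 10 × 11 = 110
  S3→Hilo: 5 × 3 = 15
  S3→Nampa: 10 × 12 = 120
  S3→Akron: 10 × 2 = 20
Total = 570 + 60 + 110 + 15 + 120 + 20 = 895.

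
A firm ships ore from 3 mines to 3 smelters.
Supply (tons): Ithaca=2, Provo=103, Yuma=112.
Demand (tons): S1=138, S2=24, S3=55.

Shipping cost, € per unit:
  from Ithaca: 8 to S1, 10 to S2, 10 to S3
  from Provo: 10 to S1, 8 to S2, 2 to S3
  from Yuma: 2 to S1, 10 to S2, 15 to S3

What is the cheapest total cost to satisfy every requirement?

One minimum-cost allocation:
  Ithaca to S1: 2 × €8 = €16
  Provo to S1: 24 × €10 = €240
  Provo to S2: 24 × €8 = €192
  Provo to S3: 55 × €2 = €110
  Yuma to S1: 112 × €2 = €224
Total = 16 + 240 + 192 + 110 + 224 = €782.

782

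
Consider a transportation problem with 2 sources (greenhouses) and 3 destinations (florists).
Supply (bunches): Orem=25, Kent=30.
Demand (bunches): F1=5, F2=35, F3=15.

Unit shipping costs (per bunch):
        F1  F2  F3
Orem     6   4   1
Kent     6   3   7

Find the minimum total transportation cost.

155

An optimal shipping plan:
  Orem to F1: 5 bunches
  Orem to F2: 5 bunches
  Orem to F3: 15 bunches
  Kent to F2: 30 bunches
Total cost = 155.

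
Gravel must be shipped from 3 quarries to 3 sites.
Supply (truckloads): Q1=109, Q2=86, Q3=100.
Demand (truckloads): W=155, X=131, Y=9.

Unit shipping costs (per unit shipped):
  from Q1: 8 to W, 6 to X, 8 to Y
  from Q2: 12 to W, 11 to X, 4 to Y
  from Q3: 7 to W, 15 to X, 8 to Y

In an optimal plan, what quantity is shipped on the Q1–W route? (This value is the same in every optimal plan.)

0

Optimal shipments:
  Q1 to X: 109 truckloads
  Q2 to W: 55 truckloads
  Q2 to X: 22 truckloads
  Q2 to Y: 9 truckloads
  Q3 to W: 100 truckloads
Total cost = 2292.
The route Q1→W is not used.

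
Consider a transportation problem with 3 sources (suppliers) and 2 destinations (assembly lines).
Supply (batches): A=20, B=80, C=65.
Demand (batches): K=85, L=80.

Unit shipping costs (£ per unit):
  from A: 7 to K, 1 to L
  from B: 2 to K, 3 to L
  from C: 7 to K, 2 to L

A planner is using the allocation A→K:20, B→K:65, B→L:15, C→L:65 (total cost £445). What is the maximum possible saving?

Current plan cost = 20·7 + 65·2 + 15·3 + 65·2 = £445.
Optimal plan:
  A to L: 20 × £1 = £20
  B to K: 80 × £2 = £160
  C to K: 5 × £7 = £35
  C to L: 60 × £2 = £120
Optimal cost = £335.
Saving = 445 − 335 = £110.

110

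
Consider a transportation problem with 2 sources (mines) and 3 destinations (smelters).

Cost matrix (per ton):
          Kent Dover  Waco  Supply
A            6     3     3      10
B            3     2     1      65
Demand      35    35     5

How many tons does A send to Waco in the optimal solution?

0

Optimal shipments:
  A–Dover: 10 × 3 = 30
  B–Kent: 35 × 3 = 105
  B–Dover: 25 × 2 = 50
  B–Waco: 5 × 1 = 5
Total cost = 190.
The route A→Waco is not used.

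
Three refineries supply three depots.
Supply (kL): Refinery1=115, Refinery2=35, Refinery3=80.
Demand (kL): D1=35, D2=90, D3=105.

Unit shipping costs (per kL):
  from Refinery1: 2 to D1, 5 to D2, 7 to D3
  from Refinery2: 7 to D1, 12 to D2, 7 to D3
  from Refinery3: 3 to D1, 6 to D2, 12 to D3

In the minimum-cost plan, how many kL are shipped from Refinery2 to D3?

Optimal shipments:
  Refinery1→D2: 45 × 5 = 225
  Refinery1→D3: 70 × 7 = 490
  Refinery2→D3: 35 × 7 = 245
  Refinery3→D1: 35 × 3 = 105
  Refinery3→D2: 45 × 6 = 270
Total cost = 1335.
So Refinery2→D3 carries 35 kL.

35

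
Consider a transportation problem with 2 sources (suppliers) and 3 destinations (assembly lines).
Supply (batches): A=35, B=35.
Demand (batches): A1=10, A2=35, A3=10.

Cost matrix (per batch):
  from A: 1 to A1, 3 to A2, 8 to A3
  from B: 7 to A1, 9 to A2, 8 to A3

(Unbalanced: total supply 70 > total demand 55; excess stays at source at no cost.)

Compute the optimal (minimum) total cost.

255

Optimal allocation:
  A to A1: 10 × 1 = 10
  A to A2: 25 × 3 = 75
  B to A2: 10 × 9 = 90
  B to A3: 10 × 8 = 80
Total = 10 + 75 + 90 + 80 = 255.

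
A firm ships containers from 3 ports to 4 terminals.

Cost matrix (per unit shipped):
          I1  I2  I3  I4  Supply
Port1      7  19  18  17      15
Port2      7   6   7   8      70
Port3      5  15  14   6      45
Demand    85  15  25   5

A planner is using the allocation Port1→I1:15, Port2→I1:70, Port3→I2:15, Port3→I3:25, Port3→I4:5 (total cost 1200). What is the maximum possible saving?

390

Current plan cost = 15·7 + 70·7 + 15·15 + 25·14 + 5·6 = 1200.
Optimal plan:
  Port1->I1: 15 TEU
  Port2->I1: 30 TEU
  Port2->I2: 15 TEU
  Port2->I3: 25 TEU
  Port3->I1: 40 TEU
  Port3->I4: 5 TEU
Optimal cost = 810.
Saving = 1200 − 810 = 390.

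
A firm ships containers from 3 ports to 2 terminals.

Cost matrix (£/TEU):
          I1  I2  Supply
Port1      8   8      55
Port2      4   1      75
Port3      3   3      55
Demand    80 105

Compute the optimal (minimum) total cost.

One minimum-cost allocation:
  Port1->I1: 55 × £8 = £440
  Port2->I2: 75 × £1 = £75
  Port3->I1: 25 × £3 = £75
  Port3->I2: 30 × £3 = £90
Total = 440 + 75 + 75 + 90 = £680.

680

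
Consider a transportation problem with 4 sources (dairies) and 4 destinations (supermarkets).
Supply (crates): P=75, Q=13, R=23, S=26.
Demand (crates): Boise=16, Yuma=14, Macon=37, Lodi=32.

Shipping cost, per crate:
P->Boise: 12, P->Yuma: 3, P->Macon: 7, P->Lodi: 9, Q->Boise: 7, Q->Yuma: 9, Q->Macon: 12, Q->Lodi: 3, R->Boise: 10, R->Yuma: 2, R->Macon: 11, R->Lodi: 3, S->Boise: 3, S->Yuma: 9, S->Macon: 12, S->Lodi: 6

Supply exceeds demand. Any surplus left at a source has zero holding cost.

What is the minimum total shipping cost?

One minimum-cost allocation:
  P→Yuma: 10 crates
  P→Macon: 37 crates
  Q→Lodi: 13 crates
  R→Yuma: 4 crates
  R→Lodi: 19 crates
  S→Boise: 16 crates
Total cost = 441.
(Supply check: P ships 47; Q ships 13; R ships 23; S ships 16.)

441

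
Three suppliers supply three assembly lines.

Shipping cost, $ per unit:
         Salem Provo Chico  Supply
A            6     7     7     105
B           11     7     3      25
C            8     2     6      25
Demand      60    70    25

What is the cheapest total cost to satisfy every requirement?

Optimal allocation:
  A->Salem: 60 × $6 = $360
  A->Provo: 45 × $7 = $315
  B->Chico: 25 × $3 = $75
  C->Provo: 25 × $2 = $50
Total = 360 + 315 + 75 + 50 = $800.
(Supply check: A ships 105; B ships 25; C ships 25.)

800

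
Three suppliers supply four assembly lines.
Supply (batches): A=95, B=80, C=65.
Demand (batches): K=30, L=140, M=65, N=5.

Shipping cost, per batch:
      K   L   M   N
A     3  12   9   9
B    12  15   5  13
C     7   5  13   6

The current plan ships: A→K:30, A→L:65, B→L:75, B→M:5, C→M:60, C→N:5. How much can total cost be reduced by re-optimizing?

Current plan cost = 30·3 + 65·12 + 75·15 + 5·5 + 60·13 + 5·6 = 2830.
Optimal plan:
  A to K: 30 batches
  A to L: 60 batches
  A to N: 5 batches
  B to L: 15 batches
  B to M: 65 batches
  C to L: 65 batches
Optimal cost = 1730.
Saving = 2830 − 1730 = 1100.

1100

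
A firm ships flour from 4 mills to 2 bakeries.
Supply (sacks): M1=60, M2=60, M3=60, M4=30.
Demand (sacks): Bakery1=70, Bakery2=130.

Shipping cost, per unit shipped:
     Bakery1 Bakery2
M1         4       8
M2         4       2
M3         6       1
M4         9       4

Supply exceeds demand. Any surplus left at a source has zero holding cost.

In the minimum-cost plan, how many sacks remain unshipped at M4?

10

Minimum-cost shipments:
  M1 to Bakery1: 60 × 4 = 240
  M2 to Bakery1: 10 × 4 = 40
  M2 to Bakery2: 50 × 2 = 100
  M3 to Bakery2: 60 × 1 = 60
  M4 to Bakery2: 20 × 4 = 80
Total cost = 520.
M4 ships 20 of its 30, leaving 10.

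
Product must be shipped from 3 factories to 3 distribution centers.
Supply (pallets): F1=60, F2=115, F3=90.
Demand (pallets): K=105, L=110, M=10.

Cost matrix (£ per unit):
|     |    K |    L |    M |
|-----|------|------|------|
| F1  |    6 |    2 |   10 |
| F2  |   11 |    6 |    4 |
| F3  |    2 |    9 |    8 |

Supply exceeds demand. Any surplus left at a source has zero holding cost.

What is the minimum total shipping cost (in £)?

790

One minimum-cost allocation:
  F1–K: 15 × £6 = £90
  F1–L: 45 × £2 = £90
  F2–L: 65 × £6 = £390
  F2–M: 10 × £4 = £40
  F3–K: 90 × £2 = £180
Total = 90 + 90 + 390 + 40 + 180 = £790.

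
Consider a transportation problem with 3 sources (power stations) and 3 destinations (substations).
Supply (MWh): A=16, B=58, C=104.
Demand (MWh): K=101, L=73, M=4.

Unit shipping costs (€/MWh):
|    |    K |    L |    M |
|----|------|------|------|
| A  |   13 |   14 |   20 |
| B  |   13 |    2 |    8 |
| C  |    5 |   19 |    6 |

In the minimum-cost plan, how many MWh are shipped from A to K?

Optimal shipments:
  A→K: 1 MWh
  A→L: 15 MWh
  B→L: 58 MWh
  C→K: 100 MWh
  C→M: 4 MWh
Total cost = €863.
So A→K carries 1 MWh.

1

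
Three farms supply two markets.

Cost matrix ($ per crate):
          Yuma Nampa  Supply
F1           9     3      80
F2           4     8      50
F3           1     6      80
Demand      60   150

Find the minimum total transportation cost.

Optimal allocation:
  F1→Nampa: 80 crates
  F2→Nampa: 50 crates
  F3→Yuma: 60 crates
  F3→Nampa: 20 crates
Total cost = $820.
(Supply check: F1 ships 80; F2 ships 50; F3 ships 80.)

820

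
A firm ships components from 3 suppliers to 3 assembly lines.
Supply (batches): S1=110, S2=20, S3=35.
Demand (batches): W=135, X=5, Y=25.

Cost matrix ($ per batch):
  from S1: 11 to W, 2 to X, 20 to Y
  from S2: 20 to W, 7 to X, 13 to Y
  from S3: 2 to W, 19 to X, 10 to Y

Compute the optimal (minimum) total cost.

One minimum-cost allocation:
  S1->W: 105 batches
  S1->X: 5 batches
  S2->Y: 20 batches
  S3->W: 30 batches
  S3->Y: 5 batches
Total cost = $1535.

1535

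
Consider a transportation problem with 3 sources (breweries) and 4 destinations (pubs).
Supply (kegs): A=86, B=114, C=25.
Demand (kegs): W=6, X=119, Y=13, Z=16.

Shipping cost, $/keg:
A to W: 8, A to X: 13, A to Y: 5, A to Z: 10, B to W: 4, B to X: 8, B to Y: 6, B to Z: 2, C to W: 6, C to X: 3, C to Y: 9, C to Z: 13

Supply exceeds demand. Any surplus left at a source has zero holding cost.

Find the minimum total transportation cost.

A cheapest plan:
  A->W: 2 × $8 = $16
  A->Y: 13 × $5 = $65
  B->W: 4 × $4 = $16
  B->X: 94 × $8 = $752
  B->Z: 16 × $2 = $32
  C->X: 25 × $3 = $75
Total = 16 + 65 + 16 + 752 + 32 + 75 = $956.

956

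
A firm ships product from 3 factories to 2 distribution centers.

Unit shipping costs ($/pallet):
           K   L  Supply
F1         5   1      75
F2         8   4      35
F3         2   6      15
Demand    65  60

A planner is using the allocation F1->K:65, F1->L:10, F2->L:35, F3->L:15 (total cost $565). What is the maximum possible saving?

120

Current plan cost = 65·5 + 10·1 + 35·4 + 15·6 = $565.
Optimal plan:
  F1–K: 15 × $5 = $75
  F1–L: 60 × $1 = $60
  F2–K: 35 × $8 = $280
  F3–K: 15 × $2 = $30
Optimal cost = $445.
Saving = 565 − 445 = $120.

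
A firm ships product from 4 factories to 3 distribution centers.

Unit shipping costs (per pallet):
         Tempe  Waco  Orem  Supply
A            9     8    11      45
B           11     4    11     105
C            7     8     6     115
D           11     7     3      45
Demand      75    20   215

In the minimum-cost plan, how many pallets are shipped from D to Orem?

Optimal shipments:
  A→Tempe: 45 × 9 = 405
  B→Tempe: 30 × 11 = 330
  B→Waco: 20 × 4 = 80
  B→Orem: 55 × 11 = 605
  C→Orem: 115 × 6 = 690
  D→Orem: 45 × 3 = 135
Total cost = 2245.
So D→Orem carries 45 pallets.

45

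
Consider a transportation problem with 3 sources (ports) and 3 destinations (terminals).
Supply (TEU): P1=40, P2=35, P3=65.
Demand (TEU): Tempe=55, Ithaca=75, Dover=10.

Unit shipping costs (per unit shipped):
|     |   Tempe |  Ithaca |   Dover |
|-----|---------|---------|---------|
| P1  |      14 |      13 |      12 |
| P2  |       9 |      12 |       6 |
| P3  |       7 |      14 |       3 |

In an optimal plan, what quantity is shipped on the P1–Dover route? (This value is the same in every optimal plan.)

0

Optimal shipments:
  P1->Ithaca: 40 TEU
  P2->Ithaca: 35 TEU
  P3->Tempe: 55 TEU
  P3->Dover: 10 TEU
Total cost = 1355.
The route P1→Dover is not used.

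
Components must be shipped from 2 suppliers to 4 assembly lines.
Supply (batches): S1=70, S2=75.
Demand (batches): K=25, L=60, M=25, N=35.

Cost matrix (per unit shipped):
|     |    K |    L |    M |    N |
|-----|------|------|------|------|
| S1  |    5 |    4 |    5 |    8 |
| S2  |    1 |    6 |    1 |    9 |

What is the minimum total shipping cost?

595

A cheapest plan:
  S1->L: 60 × 4 = 240
  S1->N: 10 × 8 = 80
  S2->K: 25 × 1 = 25
  S2->M: 25 × 1 = 25
  S2->N: 25 × 9 = 225
Total = 240 + 80 + 25 + 25 + 225 = 595.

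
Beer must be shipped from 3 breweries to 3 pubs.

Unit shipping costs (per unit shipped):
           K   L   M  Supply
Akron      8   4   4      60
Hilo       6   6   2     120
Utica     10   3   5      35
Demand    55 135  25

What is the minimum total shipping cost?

965

One minimum-cost allocation:
  Akron->L: 60 × 4 = 240
  Hilo->K: 55 × 6 = 330
  Hilo->L: 40 × 6 = 240
  Hilo->M: 25 × 2 = 50
  Utica->L: 35 × 3 = 105
Total = 240 + 330 + 240 + 50 + 105 = 965.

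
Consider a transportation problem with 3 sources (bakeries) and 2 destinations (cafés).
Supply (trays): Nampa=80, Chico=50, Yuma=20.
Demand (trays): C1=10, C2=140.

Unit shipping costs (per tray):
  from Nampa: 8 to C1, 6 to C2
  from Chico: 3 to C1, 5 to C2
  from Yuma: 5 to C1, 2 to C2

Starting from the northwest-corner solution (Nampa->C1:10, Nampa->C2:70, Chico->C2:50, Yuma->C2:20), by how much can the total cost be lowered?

Current plan cost = 10·8 + 70·6 + 50·5 + 20·2 = 790.
Optimal plan:
  Nampa–C2: 80 × 6 = 480
  Chico–C1: 10 × 3 = 30
  Chico–C2: 40 × 5 = 200
  Yuma–C2: 20 × 2 = 40
Optimal cost = 750.
Saving = 790 − 750 = 40.

40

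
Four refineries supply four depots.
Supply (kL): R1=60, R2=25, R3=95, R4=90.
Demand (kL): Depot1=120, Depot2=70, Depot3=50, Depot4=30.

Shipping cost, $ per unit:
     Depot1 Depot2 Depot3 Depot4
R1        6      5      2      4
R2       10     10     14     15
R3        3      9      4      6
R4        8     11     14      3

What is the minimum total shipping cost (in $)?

One minimum-cost allocation:
  R1→Depot2: 10 × $5 = $50
  R1→Depot3: 50 × $2 = $100
  R2→Depot2: 25 × $10 = $250
  R3→Depot1: 95 × $3 = $285
  R4→Depot1: 25 × $8 = $200
  R4→Depot2: 35 × $11 = $385
  R4→Depot4: 30 × $3 = $90
Total = 50 + 100 + 250 + 285 + 200 + 385 + 90 = $1360.
(Supply check: R1 ships 60; R2 ships 25; R3 ships 95; R4 ships 90.)

1360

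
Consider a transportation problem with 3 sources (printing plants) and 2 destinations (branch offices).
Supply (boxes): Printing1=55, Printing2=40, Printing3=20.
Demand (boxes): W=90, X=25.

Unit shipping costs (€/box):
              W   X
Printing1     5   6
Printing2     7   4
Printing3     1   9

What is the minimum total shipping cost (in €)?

500

Optimal allocation:
  Printing1->W: 55 × €5 = €275
  Printing2->W: 15 × €7 = €105
  Printing2->X: 25 × €4 = €100
  Printing3->W: 20 × €1 = €20
Total = 275 + 105 + 100 + 20 = €500.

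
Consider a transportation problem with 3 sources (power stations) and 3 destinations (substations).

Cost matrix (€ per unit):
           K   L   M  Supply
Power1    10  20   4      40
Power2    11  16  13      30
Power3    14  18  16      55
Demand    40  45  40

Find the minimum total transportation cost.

A cheapest plan:
  Power1 to M: 40 × €4 = €160
  Power2 to K: 30 × €11 = €330
  Power3 to K: 10 × €14 = €140
  Power3 to L: 45 × €18 = €810
Total = 160 + 330 + 140 + 810 = €1440.

1440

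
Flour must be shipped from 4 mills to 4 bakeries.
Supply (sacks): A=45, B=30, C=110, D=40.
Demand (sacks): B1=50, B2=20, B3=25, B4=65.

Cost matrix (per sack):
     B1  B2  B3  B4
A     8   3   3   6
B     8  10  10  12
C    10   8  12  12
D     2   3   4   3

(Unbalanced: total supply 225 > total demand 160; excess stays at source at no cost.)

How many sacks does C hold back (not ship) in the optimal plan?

An optimal plan:
  A to B3: 25 × 3 = 75
  A to B4: 20 × 6 = 120
  B to B1: 30 × 8 = 240
  C to B1: 20 × 10 = 200
  C to B2: 20 × 8 = 160
  C to B4: 5 × 12 = 60
  D to B4: 40 × 3 = 120
Total cost = 975.
C ships 45 of its 110, leaving 65.

65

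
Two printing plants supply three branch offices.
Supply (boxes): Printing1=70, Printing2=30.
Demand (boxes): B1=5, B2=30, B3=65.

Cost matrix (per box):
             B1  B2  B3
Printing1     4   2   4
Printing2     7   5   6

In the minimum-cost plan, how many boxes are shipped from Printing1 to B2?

30

The minimum-cost plan:
  Printing1→B1: 5 × 4 = 20
  Printing1→B2: 30 × 2 = 60
  Printing1→B3: 35 × 4 = 140
  Printing2→B3: 30 × 6 = 180
Total cost = 400.
So Printing1→B2 carries 30 boxes.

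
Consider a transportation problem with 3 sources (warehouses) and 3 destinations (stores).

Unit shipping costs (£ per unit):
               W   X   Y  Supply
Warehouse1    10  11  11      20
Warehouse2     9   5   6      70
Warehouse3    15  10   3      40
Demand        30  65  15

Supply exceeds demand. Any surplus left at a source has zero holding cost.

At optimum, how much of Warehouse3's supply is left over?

20

An optimal plan:
  Warehouse1 to W: 20 × £10 = £200
  Warehouse2 to W: 10 × £9 = £90
  Warehouse2 to X: 60 × £5 = £300
  Warehouse3 to X: 5 × £10 = £50
  Warehouse3 to Y: 15 × £3 = £45
Total cost = £685.
Warehouse3 ships 20 of its 40, leaving 20.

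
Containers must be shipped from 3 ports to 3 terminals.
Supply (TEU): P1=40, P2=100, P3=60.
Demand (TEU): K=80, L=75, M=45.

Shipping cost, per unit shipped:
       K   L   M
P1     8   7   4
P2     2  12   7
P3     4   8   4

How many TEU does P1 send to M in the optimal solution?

Optimal shipments:
  P1→L: 40 × 7 = 280
  P2→K: 80 × 2 = 160
  P2→M: 20 × 7 = 140
  P3→L: 35 × 8 = 280
  P3→M: 25 × 4 = 100
Total cost = 960.
The route P1→M is not used.

0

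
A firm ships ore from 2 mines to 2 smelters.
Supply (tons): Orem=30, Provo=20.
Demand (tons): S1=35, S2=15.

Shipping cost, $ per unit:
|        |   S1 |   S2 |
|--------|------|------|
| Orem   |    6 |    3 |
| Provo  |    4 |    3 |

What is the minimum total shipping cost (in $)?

A cheapest plan:
  Orem→S1: 15 tons
  Orem→S2: 15 tons
  Provo→S1: 20 tons
Total cost = $215.

215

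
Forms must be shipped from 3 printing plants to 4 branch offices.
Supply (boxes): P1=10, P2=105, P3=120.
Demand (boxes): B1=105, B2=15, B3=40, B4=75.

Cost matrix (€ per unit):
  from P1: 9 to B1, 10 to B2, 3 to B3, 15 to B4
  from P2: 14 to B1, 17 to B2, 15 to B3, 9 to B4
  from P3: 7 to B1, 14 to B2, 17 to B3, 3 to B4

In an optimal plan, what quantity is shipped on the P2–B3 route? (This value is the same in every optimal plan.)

30

Solving gives:
  P1→B3: 10 × €3 = €30
  P2→B2: 15 × €17 = €255
  P2→B3: 30 × €15 = €450
  P2→B4: 60 × €9 = €540
  P3→B1: 105 × €7 = €735
  P3→B4: 15 × €3 = €45
Total cost = €2055.
So P2→B3 carries 30 boxes.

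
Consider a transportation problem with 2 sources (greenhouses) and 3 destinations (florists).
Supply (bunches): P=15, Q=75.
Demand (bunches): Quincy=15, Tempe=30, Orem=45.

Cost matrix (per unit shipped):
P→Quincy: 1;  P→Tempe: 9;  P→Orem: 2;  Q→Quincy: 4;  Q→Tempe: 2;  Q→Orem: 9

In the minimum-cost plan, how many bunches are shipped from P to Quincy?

The minimum-cost plan:
  P to Orem: 15 × 2 = 30
  Q to Quincy: 15 × 4 = 60
  Q to Tempe: 30 × 2 = 60
  Q to Orem: 30 × 9 = 270
Total cost = 420.
The route P→Quincy is not used.

0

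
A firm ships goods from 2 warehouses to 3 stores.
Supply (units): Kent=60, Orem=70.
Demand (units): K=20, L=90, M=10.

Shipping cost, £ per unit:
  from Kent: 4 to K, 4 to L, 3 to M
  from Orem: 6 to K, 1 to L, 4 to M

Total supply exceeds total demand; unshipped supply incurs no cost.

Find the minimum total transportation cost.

260

One minimum-cost allocation:
  Kent to K: 20 units
  Kent to L: 20 units
  Kent to M: 10 units
  Orem to L: 70 units
Total cost = £260.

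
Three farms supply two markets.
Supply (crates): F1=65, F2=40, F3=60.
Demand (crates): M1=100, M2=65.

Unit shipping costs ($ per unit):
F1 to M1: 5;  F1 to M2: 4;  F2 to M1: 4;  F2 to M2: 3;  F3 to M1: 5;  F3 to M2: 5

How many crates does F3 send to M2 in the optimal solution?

The minimum-cost plan:
  F1→M1: 40 crates
  F1→M2: 25 crates
  F2→M2: 40 crates
  F3→M1: 60 crates
Total cost = $720.
The route F3→M2 is not used.

0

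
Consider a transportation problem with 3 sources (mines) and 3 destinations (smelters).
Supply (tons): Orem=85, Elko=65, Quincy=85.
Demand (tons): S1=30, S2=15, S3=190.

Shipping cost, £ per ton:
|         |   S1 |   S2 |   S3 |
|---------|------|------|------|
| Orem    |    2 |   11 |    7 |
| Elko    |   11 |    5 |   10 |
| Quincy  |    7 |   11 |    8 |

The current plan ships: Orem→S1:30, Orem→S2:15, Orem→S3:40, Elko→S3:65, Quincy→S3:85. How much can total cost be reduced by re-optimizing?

135

Current plan cost = 30·2 + 15·11 + 40·7 + 65·10 + 85·8 = £1835.
Optimal plan:
  Orem->S1: 30 × £2 = £60
  Orem->S3: 55 × £7 = £385
  Elko->S2: 15 × £5 = £75
  Elko->S3: 50 × £10 = £500
  Quincy->S3: 85 × £8 = £680
Optimal cost = £1700.
Saving = 1835 − 1700 = £135.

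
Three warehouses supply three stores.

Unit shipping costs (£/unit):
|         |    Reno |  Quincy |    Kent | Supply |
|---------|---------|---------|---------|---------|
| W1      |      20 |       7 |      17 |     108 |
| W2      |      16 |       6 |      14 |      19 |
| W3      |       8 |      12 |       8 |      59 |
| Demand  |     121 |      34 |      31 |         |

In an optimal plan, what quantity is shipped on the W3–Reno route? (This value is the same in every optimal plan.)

59

Optimal shipments:
  W1→Reno: 43 × £20 = £860
  W1→Quincy: 34 × £7 = £238
  W1→Kent: 31 × £17 = £527
  W2→Reno: 19 × £16 = £304
  W3→Reno: 59 × £8 = £472
Total cost = £2401.
So W3→Reno carries 59 units.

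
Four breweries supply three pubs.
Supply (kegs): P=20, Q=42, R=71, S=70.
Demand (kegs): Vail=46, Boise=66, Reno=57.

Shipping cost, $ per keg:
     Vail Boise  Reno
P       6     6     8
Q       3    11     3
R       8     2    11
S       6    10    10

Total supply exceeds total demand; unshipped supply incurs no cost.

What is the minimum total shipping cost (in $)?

654

One minimum-cost allocation:
  P→Vail: 5 × $6 = $30
  P→Reno: 15 × $8 = $120
  Q→Reno: 42 × $3 = $126
  R→Boise: 66 × $2 = $132
  S→Vail: 41 × $6 = $246
Total = 30 + 120 + 126 + 132 + 246 = $654.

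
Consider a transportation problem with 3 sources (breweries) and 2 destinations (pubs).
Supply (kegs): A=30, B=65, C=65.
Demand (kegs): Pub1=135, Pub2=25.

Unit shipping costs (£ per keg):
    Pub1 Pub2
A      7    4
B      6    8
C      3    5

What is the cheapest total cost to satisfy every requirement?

An optimal shipping plan:
  A->Pub1: 5 × £7 = £35
  A->Pub2: 25 × £4 = £100
  B->Pub1: 65 × £6 = £390
  C->Pub1: 65 × £3 = £195
Total = 35 + 100 + 390 + 195 = £720.

720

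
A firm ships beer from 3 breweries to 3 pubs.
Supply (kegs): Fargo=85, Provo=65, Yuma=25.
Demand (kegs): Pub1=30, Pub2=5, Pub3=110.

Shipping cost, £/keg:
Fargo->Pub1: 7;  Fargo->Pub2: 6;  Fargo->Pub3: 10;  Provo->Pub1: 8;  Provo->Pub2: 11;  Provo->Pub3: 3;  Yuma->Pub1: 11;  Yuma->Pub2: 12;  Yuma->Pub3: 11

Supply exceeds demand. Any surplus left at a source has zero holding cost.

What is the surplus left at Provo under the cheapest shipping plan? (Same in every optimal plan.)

0

An optimal plan:
  Fargo–Pub1: 30 × £7 = £210
  Fargo–Pub2: 5 × £6 = £30
  Fargo–Pub3: 45 × £10 = £450
  Provo–Pub3: 65 × £3 = £195
Total cost = £885.
Provo ships 65 of its 65, leaving 0.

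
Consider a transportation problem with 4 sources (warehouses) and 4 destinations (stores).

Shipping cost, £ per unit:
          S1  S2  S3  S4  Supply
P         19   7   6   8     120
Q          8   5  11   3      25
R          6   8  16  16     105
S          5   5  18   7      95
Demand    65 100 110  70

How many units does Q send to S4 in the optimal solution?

Solving gives:
  P→S3: 110 units
  P→S4: 10 units
  Q→S4: 25 units
  R→S1: 65 units
  R→S2: 40 units
  S→S2: 60 units
  S→S4: 35 units
Total cost = £2070.
So Q→S4 carries 25 units.

25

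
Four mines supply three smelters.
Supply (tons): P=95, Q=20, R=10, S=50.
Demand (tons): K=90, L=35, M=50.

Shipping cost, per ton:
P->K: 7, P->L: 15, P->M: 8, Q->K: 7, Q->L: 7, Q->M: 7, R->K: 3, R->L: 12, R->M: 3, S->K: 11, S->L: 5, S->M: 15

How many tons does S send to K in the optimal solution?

15

Solving gives:
  P→K: 75 tons
  P→M: 20 tons
  Q→M: 20 tons
  R→M: 10 tons
  S→K: 15 tons
  S→L: 35 tons
Total cost = 1195.
So S→K carries 15 tons.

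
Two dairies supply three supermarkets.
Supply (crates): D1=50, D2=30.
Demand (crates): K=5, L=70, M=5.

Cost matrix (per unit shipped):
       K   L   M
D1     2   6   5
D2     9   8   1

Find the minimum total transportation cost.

485

One minimum-cost allocation:
  D1->K: 5 crates
  D1->L: 45 crates
  D2->L: 25 crates
  D2->M: 5 crates
Total cost = 485.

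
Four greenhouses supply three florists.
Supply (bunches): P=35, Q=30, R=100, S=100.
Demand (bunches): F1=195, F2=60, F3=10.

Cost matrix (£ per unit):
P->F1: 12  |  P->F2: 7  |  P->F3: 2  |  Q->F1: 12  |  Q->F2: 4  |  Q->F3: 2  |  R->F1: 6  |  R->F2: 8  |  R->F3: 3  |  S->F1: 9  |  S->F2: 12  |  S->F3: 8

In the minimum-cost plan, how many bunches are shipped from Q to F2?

30

Optimal shipments:
  P–F2: 30 × £7 = £210
  P–F3: 5 × £2 = £10
  Q–F2: 30 × £4 = £120
  R–F1: 95 × £6 = £570
  R–F3: 5 × £3 = £15
  S–F1: 100 × £9 = £900
Total cost = £1825.
So Q→F2 carries 30 bunches.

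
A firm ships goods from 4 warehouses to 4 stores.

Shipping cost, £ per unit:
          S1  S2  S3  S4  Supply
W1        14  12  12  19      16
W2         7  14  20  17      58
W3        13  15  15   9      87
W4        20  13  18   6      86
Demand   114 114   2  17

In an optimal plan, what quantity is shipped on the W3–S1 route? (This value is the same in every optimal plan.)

56

Solving gives:
  W1->S2: 16 units
  W2->S1: 58 units
  W3->S1: 56 units
  W3->S2: 29 units
  W3->S3: 2 units
  W4->S2: 69 units
  W4->S4: 17 units
Total cost = £2790.
So W3→S1 carries 56 units.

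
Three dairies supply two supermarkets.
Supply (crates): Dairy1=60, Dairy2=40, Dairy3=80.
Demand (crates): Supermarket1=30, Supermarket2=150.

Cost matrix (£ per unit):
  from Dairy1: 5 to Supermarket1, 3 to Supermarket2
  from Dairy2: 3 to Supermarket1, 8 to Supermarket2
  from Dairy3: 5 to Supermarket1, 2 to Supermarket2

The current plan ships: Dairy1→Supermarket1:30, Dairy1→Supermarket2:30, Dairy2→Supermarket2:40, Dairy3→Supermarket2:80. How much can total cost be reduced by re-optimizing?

Current plan cost = 30·5 + 30·3 + 40·8 + 80·2 = £720.
Optimal plan:
  Dairy1–Supermarket2: 60 crates
  Dairy2–Supermarket1: 30 crates
  Dairy2–Supermarket2: 10 crates
  Dairy3–Supermarket2: 80 crates
Optimal cost = £510.
Saving = 720 − 510 = £210.

210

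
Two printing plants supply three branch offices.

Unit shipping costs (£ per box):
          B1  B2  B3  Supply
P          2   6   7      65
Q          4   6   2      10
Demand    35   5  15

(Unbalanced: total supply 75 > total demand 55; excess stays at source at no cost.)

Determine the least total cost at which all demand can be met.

An optimal shipping plan:
  P to B1: 35 × £2 = £70
  P to B2: 5 × £6 = £30
  P to B3: 5 × £7 = £35
  Q to B3: 10 × £2 = £20
Total = 70 + 30 + 35 + 20 = £155.

155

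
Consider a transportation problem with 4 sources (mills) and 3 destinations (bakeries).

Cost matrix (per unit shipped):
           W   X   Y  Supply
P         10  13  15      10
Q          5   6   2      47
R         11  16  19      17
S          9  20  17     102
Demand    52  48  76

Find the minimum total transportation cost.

One minimum-cost allocation:
  P→X: 10 sacks
  Q→Y: 47 sacks
  R→X: 17 sacks
  S→W: 52 sacks
  S→X: 21 sacks
  S→Y: 29 sacks
Total cost = 1877.

1877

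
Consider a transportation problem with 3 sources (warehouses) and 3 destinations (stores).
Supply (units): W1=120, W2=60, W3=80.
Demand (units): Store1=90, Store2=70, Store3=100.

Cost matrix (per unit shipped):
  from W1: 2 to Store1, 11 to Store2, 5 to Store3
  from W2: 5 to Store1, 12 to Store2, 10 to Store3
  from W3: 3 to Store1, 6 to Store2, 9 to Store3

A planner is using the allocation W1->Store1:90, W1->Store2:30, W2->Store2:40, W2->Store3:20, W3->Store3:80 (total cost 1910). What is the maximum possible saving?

620

Current plan cost = 90·2 + 30·11 + 40·12 + 20·10 + 80·9 = 1910.
Optimal plan:
  W1 to Store1: 20 × 2 = 40
  W1 to Store3: 100 × 5 = 500
  W2 to Store1: 60 × 5 = 300
  W3 to Store1: 10 × 3 = 30
  W3 to Store2: 70 × 6 = 420
Optimal cost = 1290.
Saving = 1910 − 1290 = 620.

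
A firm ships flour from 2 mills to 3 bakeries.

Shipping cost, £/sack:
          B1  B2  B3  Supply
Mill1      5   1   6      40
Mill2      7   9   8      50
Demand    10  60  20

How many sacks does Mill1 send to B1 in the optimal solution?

The minimum-cost plan:
  Mill1–B2: 40 × £1 = £40
  Mill2–B1: 10 × £7 = £70
  Mill2–B2: 20 × £9 = £180
  Mill2–B3: 20 × £8 = £160
Total cost = £450.
The route Mill1→B1 is not used.

0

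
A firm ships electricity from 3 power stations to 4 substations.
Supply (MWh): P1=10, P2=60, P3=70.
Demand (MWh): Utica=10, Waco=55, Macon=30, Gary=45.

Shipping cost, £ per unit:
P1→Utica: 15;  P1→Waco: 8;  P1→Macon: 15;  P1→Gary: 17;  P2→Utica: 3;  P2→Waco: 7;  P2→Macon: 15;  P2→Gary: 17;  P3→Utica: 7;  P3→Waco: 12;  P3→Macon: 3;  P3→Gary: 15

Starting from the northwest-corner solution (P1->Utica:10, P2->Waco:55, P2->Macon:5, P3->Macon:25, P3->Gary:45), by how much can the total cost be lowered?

165

Current plan cost = 10·15 + 55·7 + 5·15 + 25·3 + 45·15 = £1360.
Optimal plan:
  P1 to Waco: 5 × £8 = £40
  P1 to Gary: 5 × £17 = £85
  P2 to Utica: 10 × £3 = £30
  P2 to Waco: 50 × £7 = £350
  P3 to Macon: 30 × £3 = £90
  P3 to Gary: 40 × £15 = £600
Optimal cost = £1195.
Saving = 1360 − 1195 = £165.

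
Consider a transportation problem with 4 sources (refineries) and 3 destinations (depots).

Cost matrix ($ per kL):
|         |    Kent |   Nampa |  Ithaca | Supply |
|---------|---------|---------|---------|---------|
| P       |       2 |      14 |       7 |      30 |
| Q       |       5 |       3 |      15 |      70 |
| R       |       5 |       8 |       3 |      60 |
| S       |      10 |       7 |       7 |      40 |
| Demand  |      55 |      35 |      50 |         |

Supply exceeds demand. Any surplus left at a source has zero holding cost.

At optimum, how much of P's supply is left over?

An optimal plan:
  P to Kent: 30 × $2 = $60
  Q to Kent: 15 × $5 = $75
  Q to Nampa: 35 × $3 = $105
  R to Kent: 10 × $5 = $50
  R to Ithaca: 50 × $3 = $150
Total cost = $440.
P ships 30 of its 30, leaving 0.

0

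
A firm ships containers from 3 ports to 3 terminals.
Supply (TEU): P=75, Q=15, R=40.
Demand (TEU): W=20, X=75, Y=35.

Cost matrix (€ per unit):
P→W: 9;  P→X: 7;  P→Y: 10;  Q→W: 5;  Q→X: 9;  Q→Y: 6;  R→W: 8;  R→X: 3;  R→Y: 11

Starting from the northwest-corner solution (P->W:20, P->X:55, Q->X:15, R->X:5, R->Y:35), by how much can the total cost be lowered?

Current plan cost = 20·9 + 55·7 + 15·9 + 5·3 + 35·11 = €1100.
Optimal plan:
  P->W: 5 × €9 = €45
  P->X: 35 × €7 = €245
  P->Y: 35 × €10 = €350
  Q->W: 15 × €5 = €75
  R->X: 40 × €3 = €120
Optimal cost = €835.
Saving = 1100 − 835 = €265.

265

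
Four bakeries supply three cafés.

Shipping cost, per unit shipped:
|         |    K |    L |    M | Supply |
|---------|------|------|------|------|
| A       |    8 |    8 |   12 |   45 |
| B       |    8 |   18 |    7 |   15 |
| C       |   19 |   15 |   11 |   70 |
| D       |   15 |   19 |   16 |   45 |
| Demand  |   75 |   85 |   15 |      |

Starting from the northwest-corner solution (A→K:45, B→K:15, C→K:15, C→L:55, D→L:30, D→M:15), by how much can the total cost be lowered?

Current plan cost = 45·8 + 15·8 + 15·19 + 55·15 + 30·19 + 15·16 = 2400.
Optimal plan:
  A–K: 15 trays
  A–L: 30 trays
  B–K: 15 trays
  C–L: 55 trays
  C–M: 15 trays
  D–K: 45 trays
Optimal cost = 2145.
Saving = 2400 − 2145 = 255.

255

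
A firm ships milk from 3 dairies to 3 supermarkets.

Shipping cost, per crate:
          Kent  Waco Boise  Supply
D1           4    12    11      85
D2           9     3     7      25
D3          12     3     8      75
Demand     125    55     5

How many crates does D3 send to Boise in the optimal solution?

5

Solving gives:
  D1→Kent: 85 crates
  D2→Kent: 25 crates
  D3→Kent: 15 crates
  D3→Waco: 55 crates
  D3→Boise: 5 crates
Total cost = 950.
So D3→Boise carries 5 crates.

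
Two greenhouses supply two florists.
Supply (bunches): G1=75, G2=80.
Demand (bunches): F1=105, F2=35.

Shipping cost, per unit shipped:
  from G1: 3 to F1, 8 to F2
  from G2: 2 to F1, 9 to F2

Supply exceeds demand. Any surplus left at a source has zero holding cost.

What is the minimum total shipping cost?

515

A cheapest plan:
  G1->F1: 25 × 3 = 75
  G1->F2: 35 × 8 = 280
  G2->F1: 80 × 2 = 160
Total = 75 + 280 + 160 = 515.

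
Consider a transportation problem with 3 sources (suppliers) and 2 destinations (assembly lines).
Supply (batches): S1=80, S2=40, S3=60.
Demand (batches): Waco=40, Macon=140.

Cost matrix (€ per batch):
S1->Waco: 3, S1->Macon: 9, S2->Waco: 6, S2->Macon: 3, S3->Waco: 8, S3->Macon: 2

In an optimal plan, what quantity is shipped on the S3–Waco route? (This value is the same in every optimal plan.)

0

Optimal shipments:
  S1->Waco: 40 batches
  S1->Macon: 40 batches
  S2->Macon: 40 batches
  S3->Macon: 60 batches
Total cost = €720.
The route S3→Waco is not used.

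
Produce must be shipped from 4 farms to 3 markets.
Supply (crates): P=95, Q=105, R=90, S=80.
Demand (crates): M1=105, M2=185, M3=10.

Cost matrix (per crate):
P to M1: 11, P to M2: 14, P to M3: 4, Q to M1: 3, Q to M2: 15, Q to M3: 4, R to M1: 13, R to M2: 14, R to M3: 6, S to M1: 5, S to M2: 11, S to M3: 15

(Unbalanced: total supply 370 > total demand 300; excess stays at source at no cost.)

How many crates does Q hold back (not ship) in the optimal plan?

Minimum-cost shipments:
  P->M2: 15 × 14 = 210
  P->M3: 10 × 4 = 40
  Q->M1: 105 × 3 = 315
  R->M2: 90 × 14 = 1260
  S->M2: 80 × 11 = 880
Total cost = 2705.
Q ships 105 of its 105, leaving 0.

0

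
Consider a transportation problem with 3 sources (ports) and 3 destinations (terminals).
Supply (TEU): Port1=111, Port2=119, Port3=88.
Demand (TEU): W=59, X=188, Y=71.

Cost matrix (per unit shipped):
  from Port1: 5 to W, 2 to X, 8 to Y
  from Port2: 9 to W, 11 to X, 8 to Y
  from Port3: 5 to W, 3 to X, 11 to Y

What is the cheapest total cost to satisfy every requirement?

A cheapest plan:
  Port1->X: 111 × 2 = 222
  Port2->W: 48 × 9 = 432
  Port2->Y: 71 × 8 = 568
  Port3->W: 11 × 5 = 55
  Port3->X: 77 × 3 = 231
Total = 222 + 432 + 568 + 55 + 231 = 1508.

1508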